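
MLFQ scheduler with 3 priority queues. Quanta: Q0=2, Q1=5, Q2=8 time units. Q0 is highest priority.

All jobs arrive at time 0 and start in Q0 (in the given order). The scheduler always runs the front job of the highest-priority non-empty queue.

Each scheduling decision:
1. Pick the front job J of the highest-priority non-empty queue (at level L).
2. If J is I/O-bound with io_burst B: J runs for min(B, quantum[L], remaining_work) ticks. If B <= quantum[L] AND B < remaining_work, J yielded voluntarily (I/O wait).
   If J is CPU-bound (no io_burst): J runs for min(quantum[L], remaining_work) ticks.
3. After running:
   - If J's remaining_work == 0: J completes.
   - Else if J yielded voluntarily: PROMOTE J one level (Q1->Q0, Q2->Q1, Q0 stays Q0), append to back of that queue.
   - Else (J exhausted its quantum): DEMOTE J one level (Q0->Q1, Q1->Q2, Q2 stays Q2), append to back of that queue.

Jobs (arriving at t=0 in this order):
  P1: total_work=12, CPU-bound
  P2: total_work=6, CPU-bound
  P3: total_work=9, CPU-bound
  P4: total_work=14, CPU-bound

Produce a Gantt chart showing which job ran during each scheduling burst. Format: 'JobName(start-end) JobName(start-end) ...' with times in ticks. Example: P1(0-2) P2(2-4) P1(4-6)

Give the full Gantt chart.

t=0-2: P1@Q0 runs 2, rem=10, quantum used, demote→Q1. Q0=[P2,P3,P4] Q1=[P1] Q2=[]
t=2-4: P2@Q0 runs 2, rem=4, quantum used, demote→Q1. Q0=[P3,P4] Q1=[P1,P2] Q2=[]
t=4-6: P3@Q0 runs 2, rem=7, quantum used, demote→Q1. Q0=[P4] Q1=[P1,P2,P3] Q2=[]
t=6-8: P4@Q0 runs 2, rem=12, quantum used, demote→Q1. Q0=[] Q1=[P1,P2,P3,P4] Q2=[]
t=8-13: P1@Q1 runs 5, rem=5, quantum used, demote→Q2. Q0=[] Q1=[P2,P3,P4] Q2=[P1]
t=13-17: P2@Q1 runs 4, rem=0, completes. Q0=[] Q1=[P3,P4] Q2=[P1]
t=17-22: P3@Q1 runs 5, rem=2, quantum used, demote→Q2. Q0=[] Q1=[P4] Q2=[P1,P3]
t=22-27: P4@Q1 runs 5, rem=7, quantum used, demote→Q2. Q0=[] Q1=[] Q2=[P1,P3,P4]
t=27-32: P1@Q2 runs 5, rem=0, completes. Q0=[] Q1=[] Q2=[P3,P4]
t=32-34: P3@Q2 runs 2, rem=0, completes. Q0=[] Q1=[] Q2=[P4]
t=34-41: P4@Q2 runs 7, rem=0, completes. Q0=[] Q1=[] Q2=[]

Answer: P1(0-2) P2(2-4) P3(4-6) P4(6-8) P1(8-13) P2(13-17) P3(17-22) P4(22-27) P1(27-32) P3(32-34) P4(34-41)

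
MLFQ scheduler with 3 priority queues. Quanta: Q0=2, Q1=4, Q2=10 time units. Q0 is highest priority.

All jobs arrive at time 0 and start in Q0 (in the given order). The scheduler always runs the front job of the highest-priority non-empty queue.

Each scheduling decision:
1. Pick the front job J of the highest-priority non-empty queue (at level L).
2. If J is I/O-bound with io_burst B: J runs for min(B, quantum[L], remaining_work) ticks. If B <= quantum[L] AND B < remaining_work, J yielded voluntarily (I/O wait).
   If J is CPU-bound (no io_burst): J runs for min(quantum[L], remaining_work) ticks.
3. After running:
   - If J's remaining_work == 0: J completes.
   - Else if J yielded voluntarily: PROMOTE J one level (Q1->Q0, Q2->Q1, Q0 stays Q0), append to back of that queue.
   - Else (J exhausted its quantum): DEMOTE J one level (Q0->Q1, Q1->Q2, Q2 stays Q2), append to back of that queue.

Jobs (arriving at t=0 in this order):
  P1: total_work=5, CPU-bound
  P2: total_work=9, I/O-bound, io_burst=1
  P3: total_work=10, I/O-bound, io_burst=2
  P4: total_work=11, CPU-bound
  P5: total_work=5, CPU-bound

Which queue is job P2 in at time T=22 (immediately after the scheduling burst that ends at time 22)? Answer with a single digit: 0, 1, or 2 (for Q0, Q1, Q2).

Answer: 0

Derivation:
t=0-2: P1@Q0 runs 2, rem=3, quantum used, demote→Q1. Q0=[P2,P3,P4,P5] Q1=[P1] Q2=[]
t=2-3: P2@Q0 runs 1, rem=8, I/O yield, promote→Q0. Q0=[P3,P4,P5,P2] Q1=[P1] Q2=[]
t=3-5: P3@Q0 runs 2, rem=8, I/O yield, promote→Q0. Q0=[P4,P5,P2,P3] Q1=[P1] Q2=[]
t=5-7: P4@Q0 runs 2, rem=9, quantum used, demote→Q1. Q0=[P5,P2,P3] Q1=[P1,P4] Q2=[]
t=7-9: P5@Q0 runs 2, rem=3, quantum used, demote→Q1. Q0=[P2,P3] Q1=[P1,P4,P5] Q2=[]
t=9-10: P2@Q0 runs 1, rem=7, I/O yield, promote→Q0. Q0=[P3,P2] Q1=[P1,P4,P5] Q2=[]
t=10-12: P3@Q0 runs 2, rem=6, I/O yield, promote→Q0. Q0=[P2,P3] Q1=[P1,P4,P5] Q2=[]
t=12-13: P2@Q0 runs 1, rem=6, I/O yield, promote→Q0. Q0=[P3,P2] Q1=[P1,P4,P5] Q2=[]
t=13-15: P3@Q0 runs 2, rem=4, I/O yield, promote→Q0. Q0=[P2,P3] Q1=[P1,P4,P5] Q2=[]
t=15-16: P2@Q0 runs 1, rem=5, I/O yield, promote→Q0. Q0=[P3,P2] Q1=[P1,P4,P5] Q2=[]
t=16-18: P3@Q0 runs 2, rem=2, I/O yield, promote→Q0. Q0=[P2,P3] Q1=[P1,P4,P5] Q2=[]
t=18-19: P2@Q0 runs 1, rem=4, I/O yield, promote→Q0. Q0=[P3,P2] Q1=[P1,P4,P5] Q2=[]
t=19-21: P3@Q0 runs 2, rem=0, completes. Q0=[P2] Q1=[P1,P4,P5] Q2=[]
t=21-22: P2@Q0 runs 1, rem=3, I/O yield, promote→Q0. Q0=[P2] Q1=[P1,P4,P5] Q2=[]
t=22-23: P2@Q0 runs 1, rem=2, I/O yield, promote→Q0. Q0=[P2] Q1=[P1,P4,P5] Q2=[]
t=23-24: P2@Q0 runs 1, rem=1, I/O yield, promote→Q0. Q0=[P2] Q1=[P1,P4,P5] Q2=[]
t=24-25: P2@Q0 runs 1, rem=0, completes. Q0=[] Q1=[P1,P4,P5] Q2=[]
t=25-28: P1@Q1 runs 3, rem=0, completes. Q0=[] Q1=[P4,P5] Q2=[]
t=28-32: P4@Q1 runs 4, rem=5, quantum used, demote→Q2. Q0=[] Q1=[P5] Q2=[P4]
t=32-35: P5@Q1 runs 3, rem=0, completes. Q0=[] Q1=[] Q2=[P4]
t=35-40: P4@Q2 runs 5, rem=0, completes. Q0=[] Q1=[] Q2=[]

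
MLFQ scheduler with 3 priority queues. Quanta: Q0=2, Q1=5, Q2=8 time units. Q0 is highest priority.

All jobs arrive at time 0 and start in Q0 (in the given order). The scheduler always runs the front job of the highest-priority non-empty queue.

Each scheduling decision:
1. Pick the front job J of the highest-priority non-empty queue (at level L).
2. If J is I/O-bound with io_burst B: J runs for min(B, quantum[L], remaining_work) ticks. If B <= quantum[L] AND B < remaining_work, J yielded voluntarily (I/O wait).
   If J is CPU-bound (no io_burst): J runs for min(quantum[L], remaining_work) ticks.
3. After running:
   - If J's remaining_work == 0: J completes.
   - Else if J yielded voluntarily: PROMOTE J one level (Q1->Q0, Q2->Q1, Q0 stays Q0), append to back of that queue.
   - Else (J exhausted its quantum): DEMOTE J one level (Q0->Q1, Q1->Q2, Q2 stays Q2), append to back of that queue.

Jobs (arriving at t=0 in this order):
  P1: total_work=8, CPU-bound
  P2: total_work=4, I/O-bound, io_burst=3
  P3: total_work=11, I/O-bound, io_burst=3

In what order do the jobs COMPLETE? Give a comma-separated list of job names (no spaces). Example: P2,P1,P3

t=0-2: P1@Q0 runs 2, rem=6, quantum used, demote→Q1. Q0=[P2,P3] Q1=[P1] Q2=[]
t=2-4: P2@Q0 runs 2, rem=2, quantum used, demote→Q1. Q0=[P3] Q1=[P1,P2] Q2=[]
t=4-6: P3@Q0 runs 2, rem=9, quantum used, demote→Q1. Q0=[] Q1=[P1,P2,P3] Q2=[]
t=6-11: P1@Q1 runs 5, rem=1, quantum used, demote→Q2. Q0=[] Q1=[P2,P3] Q2=[P1]
t=11-13: P2@Q1 runs 2, rem=0, completes. Q0=[] Q1=[P3] Q2=[P1]
t=13-16: P3@Q1 runs 3, rem=6, I/O yield, promote→Q0. Q0=[P3] Q1=[] Q2=[P1]
t=16-18: P3@Q0 runs 2, rem=4, quantum used, demote→Q1. Q0=[] Q1=[P3] Q2=[P1]
t=18-21: P3@Q1 runs 3, rem=1, I/O yield, promote→Q0. Q0=[P3] Q1=[] Q2=[P1]
t=21-22: P3@Q0 runs 1, rem=0, completes. Q0=[] Q1=[] Q2=[P1]
t=22-23: P1@Q2 runs 1, rem=0, completes. Q0=[] Q1=[] Q2=[]

Answer: P2,P3,P1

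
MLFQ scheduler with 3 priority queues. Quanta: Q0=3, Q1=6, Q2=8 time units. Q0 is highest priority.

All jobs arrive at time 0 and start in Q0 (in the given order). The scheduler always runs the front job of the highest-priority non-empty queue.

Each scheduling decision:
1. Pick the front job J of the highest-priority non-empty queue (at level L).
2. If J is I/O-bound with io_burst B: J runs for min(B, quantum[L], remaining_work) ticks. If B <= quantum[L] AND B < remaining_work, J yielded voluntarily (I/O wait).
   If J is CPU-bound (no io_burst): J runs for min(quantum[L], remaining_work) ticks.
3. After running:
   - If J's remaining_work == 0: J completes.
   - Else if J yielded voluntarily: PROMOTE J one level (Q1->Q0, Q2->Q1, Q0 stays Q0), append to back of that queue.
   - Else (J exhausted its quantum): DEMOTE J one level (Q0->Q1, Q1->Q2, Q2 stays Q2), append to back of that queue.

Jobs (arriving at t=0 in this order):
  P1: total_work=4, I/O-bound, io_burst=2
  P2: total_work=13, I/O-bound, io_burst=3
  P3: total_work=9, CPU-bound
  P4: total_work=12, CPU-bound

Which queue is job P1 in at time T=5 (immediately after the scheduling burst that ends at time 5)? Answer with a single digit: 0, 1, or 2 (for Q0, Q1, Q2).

Answer: 0

Derivation:
t=0-2: P1@Q0 runs 2, rem=2, I/O yield, promote→Q0. Q0=[P2,P3,P4,P1] Q1=[] Q2=[]
t=2-5: P2@Q0 runs 3, rem=10, I/O yield, promote→Q0. Q0=[P3,P4,P1,P2] Q1=[] Q2=[]
t=5-8: P3@Q0 runs 3, rem=6, quantum used, demote→Q1. Q0=[P4,P1,P2] Q1=[P3] Q2=[]
t=8-11: P4@Q0 runs 3, rem=9, quantum used, demote→Q1. Q0=[P1,P2] Q1=[P3,P4] Q2=[]
t=11-13: P1@Q0 runs 2, rem=0, completes. Q0=[P2] Q1=[P3,P4] Q2=[]
t=13-16: P2@Q0 runs 3, rem=7, I/O yield, promote→Q0. Q0=[P2] Q1=[P3,P4] Q2=[]
t=16-19: P2@Q0 runs 3, rem=4, I/O yield, promote→Q0. Q0=[P2] Q1=[P3,P4] Q2=[]
t=19-22: P2@Q0 runs 3, rem=1, I/O yield, promote→Q0. Q0=[P2] Q1=[P3,P4] Q2=[]
t=22-23: P2@Q0 runs 1, rem=0, completes. Q0=[] Q1=[P3,P4] Q2=[]
t=23-29: P3@Q1 runs 6, rem=0, completes. Q0=[] Q1=[P4] Q2=[]
t=29-35: P4@Q1 runs 6, rem=3, quantum used, demote→Q2. Q0=[] Q1=[] Q2=[P4]
t=35-38: P4@Q2 runs 3, rem=0, completes. Q0=[] Q1=[] Q2=[]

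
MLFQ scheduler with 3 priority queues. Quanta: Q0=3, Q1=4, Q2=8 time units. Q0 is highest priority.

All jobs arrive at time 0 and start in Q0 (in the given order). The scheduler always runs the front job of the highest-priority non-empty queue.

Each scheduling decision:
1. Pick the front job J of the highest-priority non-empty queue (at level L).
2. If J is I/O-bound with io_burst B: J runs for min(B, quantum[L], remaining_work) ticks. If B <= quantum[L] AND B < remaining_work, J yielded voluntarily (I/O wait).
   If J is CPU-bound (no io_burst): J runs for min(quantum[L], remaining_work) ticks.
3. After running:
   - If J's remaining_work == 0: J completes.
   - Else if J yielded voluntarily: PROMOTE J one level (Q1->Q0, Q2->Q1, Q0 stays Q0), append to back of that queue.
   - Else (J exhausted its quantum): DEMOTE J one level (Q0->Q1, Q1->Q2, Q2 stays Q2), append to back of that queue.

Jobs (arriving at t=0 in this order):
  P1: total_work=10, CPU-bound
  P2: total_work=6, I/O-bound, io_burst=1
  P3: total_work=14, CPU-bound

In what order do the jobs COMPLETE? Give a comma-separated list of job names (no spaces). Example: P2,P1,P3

t=0-3: P1@Q0 runs 3, rem=7, quantum used, demote→Q1. Q0=[P2,P3] Q1=[P1] Q2=[]
t=3-4: P2@Q0 runs 1, rem=5, I/O yield, promote→Q0. Q0=[P3,P2] Q1=[P1] Q2=[]
t=4-7: P3@Q0 runs 3, rem=11, quantum used, demote→Q1. Q0=[P2] Q1=[P1,P3] Q2=[]
t=7-8: P2@Q0 runs 1, rem=4, I/O yield, promote→Q0. Q0=[P2] Q1=[P1,P3] Q2=[]
t=8-9: P2@Q0 runs 1, rem=3, I/O yield, promote→Q0. Q0=[P2] Q1=[P1,P3] Q2=[]
t=9-10: P2@Q0 runs 1, rem=2, I/O yield, promote→Q0. Q0=[P2] Q1=[P1,P3] Q2=[]
t=10-11: P2@Q0 runs 1, rem=1, I/O yield, promote→Q0. Q0=[P2] Q1=[P1,P3] Q2=[]
t=11-12: P2@Q0 runs 1, rem=0, completes. Q0=[] Q1=[P1,P3] Q2=[]
t=12-16: P1@Q1 runs 4, rem=3, quantum used, demote→Q2. Q0=[] Q1=[P3] Q2=[P1]
t=16-20: P3@Q1 runs 4, rem=7, quantum used, demote→Q2. Q0=[] Q1=[] Q2=[P1,P3]
t=20-23: P1@Q2 runs 3, rem=0, completes. Q0=[] Q1=[] Q2=[P3]
t=23-30: P3@Q2 runs 7, rem=0, completes. Q0=[] Q1=[] Q2=[]

Answer: P2,P1,P3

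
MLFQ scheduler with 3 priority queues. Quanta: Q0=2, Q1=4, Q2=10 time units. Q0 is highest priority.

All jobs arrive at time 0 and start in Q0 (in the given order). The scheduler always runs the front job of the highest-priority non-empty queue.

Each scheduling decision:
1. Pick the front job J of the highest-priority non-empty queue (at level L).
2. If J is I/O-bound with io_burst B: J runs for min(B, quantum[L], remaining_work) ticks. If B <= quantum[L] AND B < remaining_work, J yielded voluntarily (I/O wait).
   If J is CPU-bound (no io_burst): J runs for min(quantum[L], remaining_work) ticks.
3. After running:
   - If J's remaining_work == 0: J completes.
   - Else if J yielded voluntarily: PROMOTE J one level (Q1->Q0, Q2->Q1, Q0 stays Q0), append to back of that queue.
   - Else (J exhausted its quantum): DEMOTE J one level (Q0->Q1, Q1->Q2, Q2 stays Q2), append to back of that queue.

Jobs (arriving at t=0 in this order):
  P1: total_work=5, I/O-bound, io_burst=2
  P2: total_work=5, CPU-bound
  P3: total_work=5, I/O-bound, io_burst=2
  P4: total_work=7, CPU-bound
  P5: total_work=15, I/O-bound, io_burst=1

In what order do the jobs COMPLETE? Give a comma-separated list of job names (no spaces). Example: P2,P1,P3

Answer: P1,P3,P5,P2,P4

Derivation:
t=0-2: P1@Q0 runs 2, rem=3, I/O yield, promote→Q0. Q0=[P2,P3,P4,P5,P1] Q1=[] Q2=[]
t=2-4: P2@Q0 runs 2, rem=3, quantum used, demote→Q1. Q0=[P3,P4,P5,P1] Q1=[P2] Q2=[]
t=4-6: P3@Q0 runs 2, rem=3, I/O yield, promote→Q0. Q0=[P4,P5,P1,P3] Q1=[P2] Q2=[]
t=6-8: P4@Q0 runs 2, rem=5, quantum used, demote→Q1. Q0=[P5,P1,P3] Q1=[P2,P4] Q2=[]
t=8-9: P5@Q0 runs 1, rem=14, I/O yield, promote→Q0. Q0=[P1,P3,P5] Q1=[P2,P4] Q2=[]
t=9-11: P1@Q0 runs 2, rem=1, I/O yield, promote→Q0. Q0=[P3,P5,P1] Q1=[P2,P4] Q2=[]
t=11-13: P3@Q0 runs 2, rem=1, I/O yield, promote→Q0. Q0=[P5,P1,P3] Q1=[P2,P4] Q2=[]
t=13-14: P5@Q0 runs 1, rem=13, I/O yield, promote→Q0. Q0=[P1,P3,P5] Q1=[P2,P4] Q2=[]
t=14-15: P1@Q0 runs 1, rem=0, completes. Q0=[P3,P5] Q1=[P2,P4] Q2=[]
t=15-16: P3@Q0 runs 1, rem=0, completes. Q0=[P5] Q1=[P2,P4] Q2=[]
t=16-17: P5@Q0 runs 1, rem=12, I/O yield, promote→Q0. Q0=[P5] Q1=[P2,P4] Q2=[]
t=17-18: P5@Q0 runs 1, rem=11, I/O yield, promote→Q0. Q0=[P5] Q1=[P2,P4] Q2=[]
t=18-19: P5@Q0 runs 1, rem=10, I/O yield, promote→Q0. Q0=[P5] Q1=[P2,P4] Q2=[]
t=19-20: P5@Q0 runs 1, rem=9, I/O yield, promote→Q0. Q0=[P5] Q1=[P2,P4] Q2=[]
t=20-21: P5@Q0 runs 1, rem=8, I/O yield, promote→Q0. Q0=[P5] Q1=[P2,P4] Q2=[]
t=21-22: P5@Q0 runs 1, rem=7, I/O yield, promote→Q0. Q0=[P5] Q1=[P2,P4] Q2=[]
t=22-23: P5@Q0 runs 1, rem=6, I/O yield, promote→Q0. Q0=[P5] Q1=[P2,P4] Q2=[]
t=23-24: P5@Q0 runs 1, rem=5, I/O yield, promote→Q0. Q0=[P5] Q1=[P2,P4] Q2=[]
t=24-25: P5@Q0 runs 1, rem=4, I/O yield, promote→Q0. Q0=[P5] Q1=[P2,P4] Q2=[]
t=25-26: P5@Q0 runs 1, rem=3, I/O yield, promote→Q0. Q0=[P5] Q1=[P2,P4] Q2=[]
t=26-27: P5@Q0 runs 1, rem=2, I/O yield, promote→Q0. Q0=[P5] Q1=[P2,P4] Q2=[]
t=27-28: P5@Q0 runs 1, rem=1, I/O yield, promote→Q0. Q0=[P5] Q1=[P2,P4] Q2=[]
t=28-29: P5@Q0 runs 1, rem=0, completes. Q0=[] Q1=[P2,P4] Q2=[]
t=29-32: P2@Q1 runs 3, rem=0, completes. Q0=[] Q1=[P4] Q2=[]
t=32-36: P4@Q1 runs 4, rem=1, quantum used, demote→Q2. Q0=[] Q1=[] Q2=[P4]
t=36-37: P4@Q2 runs 1, rem=0, completes. Q0=[] Q1=[] Q2=[]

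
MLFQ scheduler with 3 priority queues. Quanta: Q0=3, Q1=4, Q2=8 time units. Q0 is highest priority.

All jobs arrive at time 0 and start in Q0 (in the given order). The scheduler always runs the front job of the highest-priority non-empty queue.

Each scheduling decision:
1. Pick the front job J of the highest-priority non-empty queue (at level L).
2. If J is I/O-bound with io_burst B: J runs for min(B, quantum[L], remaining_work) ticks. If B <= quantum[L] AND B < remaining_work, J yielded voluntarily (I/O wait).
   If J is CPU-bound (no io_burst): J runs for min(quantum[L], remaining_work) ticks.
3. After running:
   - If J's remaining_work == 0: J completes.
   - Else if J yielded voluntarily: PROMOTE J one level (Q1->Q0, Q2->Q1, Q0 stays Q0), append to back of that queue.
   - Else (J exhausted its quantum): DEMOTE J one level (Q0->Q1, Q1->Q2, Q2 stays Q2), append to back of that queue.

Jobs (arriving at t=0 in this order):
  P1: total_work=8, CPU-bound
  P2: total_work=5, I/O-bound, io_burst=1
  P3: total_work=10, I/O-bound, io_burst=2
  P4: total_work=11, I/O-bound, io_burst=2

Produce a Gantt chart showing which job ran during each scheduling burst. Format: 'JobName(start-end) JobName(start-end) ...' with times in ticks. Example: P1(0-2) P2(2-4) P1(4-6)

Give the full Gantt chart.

Answer: P1(0-3) P2(3-4) P3(4-6) P4(6-8) P2(8-9) P3(9-11) P4(11-13) P2(13-14) P3(14-16) P4(16-18) P2(18-19) P3(19-21) P4(21-23) P2(23-24) P3(24-26) P4(26-28) P4(28-29) P1(29-33) P1(33-34)

Derivation:
t=0-3: P1@Q0 runs 3, rem=5, quantum used, demote→Q1. Q0=[P2,P3,P4] Q1=[P1] Q2=[]
t=3-4: P2@Q0 runs 1, rem=4, I/O yield, promote→Q0. Q0=[P3,P4,P2] Q1=[P1] Q2=[]
t=4-6: P3@Q0 runs 2, rem=8, I/O yield, promote→Q0. Q0=[P4,P2,P3] Q1=[P1] Q2=[]
t=6-8: P4@Q0 runs 2, rem=9, I/O yield, promote→Q0. Q0=[P2,P3,P4] Q1=[P1] Q2=[]
t=8-9: P2@Q0 runs 1, rem=3, I/O yield, promote→Q0. Q0=[P3,P4,P2] Q1=[P1] Q2=[]
t=9-11: P3@Q0 runs 2, rem=6, I/O yield, promote→Q0. Q0=[P4,P2,P3] Q1=[P1] Q2=[]
t=11-13: P4@Q0 runs 2, rem=7, I/O yield, promote→Q0. Q0=[P2,P3,P4] Q1=[P1] Q2=[]
t=13-14: P2@Q0 runs 1, rem=2, I/O yield, promote→Q0. Q0=[P3,P4,P2] Q1=[P1] Q2=[]
t=14-16: P3@Q0 runs 2, rem=4, I/O yield, promote→Q0. Q0=[P4,P2,P3] Q1=[P1] Q2=[]
t=16-18: P4@Q0 runs 2, rem=5, I/O yield, promote→Q0. Q0=[P2,P3,P4] Q1=[P1] Q2=[]
t=18-19: P2@Q0 runs 1, rem=1, I/O yield, promote→Q0. Q0=[P3,P4,P2] Q1=[P1] Q2=[]
t=19-21: P3@Q0 runs 2, rem=2, I/O yield, promote→Q0. Q0=[P4,P2,P3] Q1=[P1] Q2=[]
t=21-23: P4@Q0 runs 2, rem=3, I/O yield, promote→Q0. Q0=[P2,P3,P4] Q1=[P1] Q2=[]
t=23-24: P2@Q0 runs 1, rem=0, completes. Q0=[P3,P4] Q1=[P1] Q2=[]
t=24-26: P3@Q0 runs 2, rem=0, completes. Q0=[P4] Q1=[P1] Q2=[]
t=26-28: P4@Q0 runs 2, rem=1, I/O yield, promote→Q0. Q0=[P4] Q1=[P1] Q2=[]
t=28-29: P4@Q0 runs 1, rem=0, completes. Q0=[] Q1=[P1] Q2=[]
t=29-33: P1@Q1 runs 4, rem=1, quantum used, demote→Q2. Q0=[] Q1=[] Q2=[P1]
t=33-34: P1@Q2 runs 1, rem=0, completes. Q0=[] Q1=[] Q2=[]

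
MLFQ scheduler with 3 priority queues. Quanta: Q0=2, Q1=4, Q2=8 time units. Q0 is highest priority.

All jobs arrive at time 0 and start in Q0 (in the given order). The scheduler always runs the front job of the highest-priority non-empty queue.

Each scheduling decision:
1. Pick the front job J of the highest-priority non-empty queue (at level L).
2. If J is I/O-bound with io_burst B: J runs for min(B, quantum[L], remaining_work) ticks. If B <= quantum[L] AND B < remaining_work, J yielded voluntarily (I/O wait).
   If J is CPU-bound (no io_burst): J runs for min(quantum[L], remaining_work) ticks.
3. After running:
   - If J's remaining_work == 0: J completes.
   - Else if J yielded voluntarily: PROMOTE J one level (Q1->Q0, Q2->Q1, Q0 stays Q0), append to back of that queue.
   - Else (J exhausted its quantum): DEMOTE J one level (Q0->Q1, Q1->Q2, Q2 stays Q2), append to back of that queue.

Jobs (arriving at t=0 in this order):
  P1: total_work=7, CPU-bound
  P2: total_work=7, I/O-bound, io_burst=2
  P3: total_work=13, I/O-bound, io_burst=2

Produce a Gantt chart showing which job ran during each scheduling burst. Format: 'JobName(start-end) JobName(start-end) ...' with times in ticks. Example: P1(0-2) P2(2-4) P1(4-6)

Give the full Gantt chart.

Answer: P1(0-2) P2(2-4) P3(4-6) P2(6-8) P3(8-10) P2(10-12) P3(12-14) P2(14-15) P3(15-17) P3(17-19) P3(19-21) P3(21-22) P1(22-26) P1(26-27)

Derivation:
t=0-2: P1@Q0 runs 2, rem=5, quantum used, demote→Q1. Q0=[P2,P3] Q1=[P1] Q2=[]
t=2-4: P2@Q0 runs 2, rem=5, I/O yield, promote→Q0. Q0=[P3,P2] Q1=[P1] Q2=[]
t=4-6: P3@Q0 runs 2, rem=11, I/O yield, promote→Q0. Q0=[P2,P3] Q1=[P1] Q2=[]
t=6-8: P2@Q0 runs 2, rem=3, I/O yield, promote→Q0. Q0=[P3,P2] Q1=[P1] Q2=[]
t=8-10: P3@Q0 runs 2, rem=9, I/O yield, promote→Q0. Q0=[P2,P3] Q1=[P1] Q2=[]
t=10-12: P2@Q0 runs 2, rem=1, I/O yield, promote→Q0. Q0=[P3,P2] Q1=[P1] Q2=[]
t=12-14: P3@Q0 runs 2, rem=7, I/O yield, promote→Q0. Q0=[P2,P3] Q1=[P1] Q2=[]
t=14-15: P2@Q0 runs 1, rem=0, completes. Q0=[P3] Q1=[P1] Q2=[]
t=15-17: P3@Q0 runs 2, rem=5, I/O yield, promote→Q0. Q0=[P3] Q1=[P1] Q2=[]
t=17-19: P3@Q0 runs 2, rem=3, I/O yield, promote→Q0. Q0=[P3] Q1=[P1] Q2=[]
t=19-21: P3@Q0 runs 2, rem=1, I/O yield, promote→Q0. Q0=[P3] Q1=[P1] Q2=[]
t=21-22: P3@Q0 runs 1, rem=0, completes. Q0=[] Q1=[P1] Q2=[]
t=22-26: P1@Q1 runs 4, rem=1, quantum used, demote→Q2. Q0=[] Q1=[] Q2=[P1]
t=26-27: P1@Q2 runs 1, rem=0, completes. Q0=[] Q1=[] Q2=[]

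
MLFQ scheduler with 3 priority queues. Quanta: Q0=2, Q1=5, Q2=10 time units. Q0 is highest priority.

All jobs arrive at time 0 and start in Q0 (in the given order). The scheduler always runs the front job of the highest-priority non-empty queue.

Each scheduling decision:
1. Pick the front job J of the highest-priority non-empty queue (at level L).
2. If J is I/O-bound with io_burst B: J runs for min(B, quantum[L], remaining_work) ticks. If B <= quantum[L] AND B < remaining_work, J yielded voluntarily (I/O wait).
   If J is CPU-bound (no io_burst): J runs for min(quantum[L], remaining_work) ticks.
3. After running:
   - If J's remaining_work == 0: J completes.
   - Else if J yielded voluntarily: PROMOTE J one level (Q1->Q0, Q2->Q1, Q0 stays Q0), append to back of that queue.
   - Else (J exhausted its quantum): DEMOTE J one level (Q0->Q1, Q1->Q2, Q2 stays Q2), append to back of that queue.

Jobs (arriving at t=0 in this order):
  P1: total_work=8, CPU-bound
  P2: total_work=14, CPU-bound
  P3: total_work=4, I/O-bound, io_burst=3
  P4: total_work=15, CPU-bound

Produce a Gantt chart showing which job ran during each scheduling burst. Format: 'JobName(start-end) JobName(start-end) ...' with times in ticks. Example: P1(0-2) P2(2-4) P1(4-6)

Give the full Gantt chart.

Answer: P1(0-2) P2(2-4) P3(4-6) P4(6-8) P1(8-13) P2(13-18) P3(18-20) P4(20-25) P1(25-26) P2(26-33) P4(33-41)

Derivation:
t=0-2: P1@Q0 runs 2, rem=6, quantum used, demote→Q1. Q0=[P2,P3,P4] Q1=[P1] Q2=[]
t=2-4: P2@Q0 runs 2, rem=12, quantum used, demote→Q1. Q0=[P3,P4] Q1=[P1,P2] Q2=[]
t=4-6: P3@Q0 runs 2, rem=2, quantum used, demote→Q1. Q0=[P4] Q1=[P1,P2,P3] Q2=[]
t=6-8: P4@Q0 runs 2, rem=13, quantum used, demote→Q1. Q0=[] Q1=[P1,P2,P3,P4] Q2=[]
t=8-13: P1@Q1 runs 5, rem=1, quantum used, demote→Q2. Q0=[] Q1=[P2,P3,P4] Q2=[P1]
t=13-18: P2@Q1 runs 5, rem=7, quantum used, demote→Q2. Q0=[] Q1=[P3,P4] Q2=[P1,P2]
t=18-20: P3@Q1 runs 2, rem=0, completes. Q0=[] Q1=[P4] Q2=[P1,P2]
t=20-25: P4@Q1 runs 5, rem=8, quantum used, demote→Q2. Q0=[] Q1=[] Q2=[P1,P2,P4]
t=25-26: P1@Q2 runs 1, rem=0, completes. Q0=[] Q1=[] Q2=[P2,P4]
t=26-33: P2@Q2 runs 7, rem=0, completes. Q0=[] Q1=[] Q2=[P4]
t=33-41: P4@Q2 runs 8, rem=0, completes. Q0=[] Q1=[] Q2=[]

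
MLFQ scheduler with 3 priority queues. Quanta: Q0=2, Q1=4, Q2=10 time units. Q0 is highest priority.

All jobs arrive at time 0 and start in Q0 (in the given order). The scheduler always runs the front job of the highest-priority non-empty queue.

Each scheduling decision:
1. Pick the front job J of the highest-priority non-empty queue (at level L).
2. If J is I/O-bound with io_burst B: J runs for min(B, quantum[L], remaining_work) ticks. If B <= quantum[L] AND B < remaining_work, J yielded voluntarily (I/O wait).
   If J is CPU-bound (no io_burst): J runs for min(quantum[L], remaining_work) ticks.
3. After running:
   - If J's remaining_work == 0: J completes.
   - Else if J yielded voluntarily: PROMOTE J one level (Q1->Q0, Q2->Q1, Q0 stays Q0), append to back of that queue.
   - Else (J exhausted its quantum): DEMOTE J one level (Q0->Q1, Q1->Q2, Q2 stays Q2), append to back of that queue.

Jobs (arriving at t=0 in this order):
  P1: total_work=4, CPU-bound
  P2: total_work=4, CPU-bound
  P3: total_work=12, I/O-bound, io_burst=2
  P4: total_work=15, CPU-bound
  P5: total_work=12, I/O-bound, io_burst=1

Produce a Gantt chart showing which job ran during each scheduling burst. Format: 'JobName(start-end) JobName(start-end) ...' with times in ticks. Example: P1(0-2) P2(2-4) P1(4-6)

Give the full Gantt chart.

t=0-2: P1@Q0 runs 2, rem=2, quantum used, demote→Q1. Q0=[P2,P3,P4,P5] Q1=[P1] Q2=[]
t=2-4: P2@Q0 runs 2, rem=2, quantum used, demote→Q1. Q0=[P3,P4,P5] Q1=[P1,P2] Q2=[]
t=4-6: P3@Q0 runs 2, rem=10, I/O yield, promote→Q0. Q0=[P4,P5,P3] Q1=[P1,P2] Q2=[]
t=6-8: P4@Q0 runs 2, rem=13, quantum used, demote→Q1. Q0=[P5,P3] Q1=[P1,P2,P4] Q2=[]
t=8-9: P5@Q0 runs 1, rem=11, I/O yield, promote→Q0. Q0=[P3,P5] Q1=[P1,P2,P4] Q2=[]
t=9-11: P3@Q0 runs 2, rem=8, I/O yield, promote→Q0. Q0=[P5,P3] Q1=[P1,P2,P4] Q2=[]
t=11-12: P5@Q0 runs 1, rem=10, I/O yield, promote→Q0. Q0=[P3,P5] Q1=[P1,P2,P4] Q2=[]
t=12-14: P3@Q0 runs 2, rem=6, I/O yield, promote→Q0. Q0=[P5,P3] Q1=[P1,P2,P4] Q2=[]
t=14-15: P5@Q0 runs 1, rem=9, I/O yield, promote→Q0. Q0=[P3,P5] Q1=[P1,P2,P4] Q2=[]
t=15-17: P3@Q0 runs 2, rem=4, I/O yield, promote→Q0. Q0=[P5,P3] Q1=[P1,P2,P4] Q2=[]
t=17-18: P5@Q0 runs 1, rem=8, I/O yield, promote→Q0. Q0=[P3,P5] Q1=[P1,P2,P4] Q2=[]
t=18-20: P3@Q0 runs 2, rem=2, I/O yield, promote→Q0. Q0=[P5,P3] Q1=[P1,P2,P4] Q2=[]
t=20-21: P5@Q0 runs 1, rem=7, I/O yield, promote→Q0. Q0=[P3,P5] Q1=[P1,P2,P4] Q2=[]
t=21-23: P3@Q0 runs 2, rem=0, completes. Q0=[P5] Q1=[P1,P2,P4] Q2=[]
t=23-24: P5@Q0 runs 1, rem=6, I/O yield, promote→Q0. Q0=[P5] Q1=[P1,P2,P4] Q2=[]
t=24-25: P5@Q0 runs 1, rem=5, I/O yield, promote→Q0. Q0=[P5] Q1=[P1,P2,P4] Q2=[]
t=25-26: P5@Q0 runs 1, rem=4, I/O yield, promote→Q0. Q0=[P5] Q1=[P1,P2,P4] Q2=[]
t=26-27: P5@Q0 runs 1, rem=3, I/O yield, promote→Q0. Q0=[P5] Q1=[P1,P2,P4] Q2=[]
t=27-28: P5@Q0 runs 1, rem=2, I/O yield, promote→Q0. Q0=[P5] Q1=[P1,P2,P4] Q2=[]
t=28-29: P5@Q0 runs 1, rem=1, I/O yield, promote→Q0. Q0=[P5] Q1=[P1,P2,P4] Q2=[]
t=29-30: P5@Q0 runs 1, rem=0, completes. Q0=[] Q1=[P1,P2,P4] Q2=[]
t=30-32: P1@Q1 runs 2, rem=0, completes. Q0=[] Q1=[P2,P4] Q2=[]
t=32-34: P2@Q1 runs 2, rem=0, completes. Q0=[] Q1=[P4] Q2=[]
t=34-38: P4@Q1 runs 4, rem=9, quantum used, demote→Q2. Q0=[] Q1=[] Q2=[P4]
t=38-47: P4@Q2 runs 9, rem=0, completes. Q0=[] Q1=[] Q2=[]

Answer: P1(0-2) P2(2-4) P3(4-6) P4(6-8) P5(8-9) P3(9-11) P5(11-12) P3(12-14) P5(14-15) P3(15-17) P5(17-18) P3(18-20) P5(20-21) P3(21-23) P5(23-24) P5(24-25) P5(25-26) P5(26-27) P5(27-28) P5(28-29) P5(29-30) P1(30-32) P2(32-34) P4(34-38) P4(38-47)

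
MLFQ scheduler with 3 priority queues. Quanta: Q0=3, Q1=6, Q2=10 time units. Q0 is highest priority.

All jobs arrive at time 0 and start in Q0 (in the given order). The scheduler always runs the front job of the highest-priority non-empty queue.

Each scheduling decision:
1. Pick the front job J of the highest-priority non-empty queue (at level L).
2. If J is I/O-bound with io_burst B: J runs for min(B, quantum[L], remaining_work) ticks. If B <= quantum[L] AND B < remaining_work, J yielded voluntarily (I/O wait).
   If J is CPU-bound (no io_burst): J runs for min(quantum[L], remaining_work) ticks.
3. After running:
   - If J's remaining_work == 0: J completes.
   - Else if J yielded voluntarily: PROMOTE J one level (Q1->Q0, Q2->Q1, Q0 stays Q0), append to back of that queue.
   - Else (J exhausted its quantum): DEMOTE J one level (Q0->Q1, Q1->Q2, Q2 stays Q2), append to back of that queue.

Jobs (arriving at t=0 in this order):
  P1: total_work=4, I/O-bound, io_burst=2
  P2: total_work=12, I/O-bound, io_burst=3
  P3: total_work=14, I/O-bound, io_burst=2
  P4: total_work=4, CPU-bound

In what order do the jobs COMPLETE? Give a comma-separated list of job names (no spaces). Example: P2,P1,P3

t=0-2: P1@Q0 runs 2, rem=2, I/O yield, promote→Q0. Q0=[P2,P3,P4,P1] Q1=[] Q2=[]
t=2-5: P2@Q0 runs 3, rem=9, I/O yield, promote→Q0. Q0=[P3,P4,P1,P2] Q1=[] Q2=[]
t=5-7: P3@Q0 runs 2, rem=12, I/O yield, promote→Q0. Q0=[P4,P1,P2,P3] Q1=[] Q2=[]
t=7-10: P4@Q0 runs 3, rem=1, quantum used, demote→Q1. Q0=[P1,P2,P3] Q1=[P4] Q2=[]
t=10-12: P1@Q0 runs 2, rem=0, completes. Q0=[P2,P3] Q1=[P4] Q2=[]
t=12-15: P2@Q0 runs 3, rem=6, I/O yield, promote→Q0. Q0=[P3,P2] Q1=[P4] Q2=[]
t=15-17: P3@Q0 runs 2, rem=10, I/O yield, promote→Q0. Q0=[P2,P3] Q1=[P4] Q2=[]
t=17-20: P2@Q0 runs 3, rem=3, I/O yield, promote→Q0. Q0=[P3,P2] Q1=[P4] Q2=[]
t=20-22: P3@Q0 runs 2, rem=8, I/O yield, promote→Q0. Q0=[P2,P3] Q1=[P4] Q2=[]
t=22-25: P2@Q0 runs 3, rem=0, completes. Q0=[P3] Q1=[P4] Q2=[]
t=25-27: P3@Q0 runs 2, rem=6, I/O yield, promote→Q0. Q0=[P3] Q1=[P4] Q2=[]
t=27-29: P3@Q0 runs 2, rem=4, I/O yield, promote→Q0. Q0=[P3] Q1=[P4] Q2=[]
t=29-31: P3@Q0 runs 2, rem=2, I/O yield, promote→Q0. Q0=[P3] Q1=[P4] Q2=[]
t=31-33: P3@Q0 runs 2, rem=0, completes. Q0=[] Q1=[P4] Q2=[]
t=33-34: P4@Q1 runs 1, rem=0, completes. Q0=[] Q1=[] Q2=[]

Answer: P1,P2,P3,P4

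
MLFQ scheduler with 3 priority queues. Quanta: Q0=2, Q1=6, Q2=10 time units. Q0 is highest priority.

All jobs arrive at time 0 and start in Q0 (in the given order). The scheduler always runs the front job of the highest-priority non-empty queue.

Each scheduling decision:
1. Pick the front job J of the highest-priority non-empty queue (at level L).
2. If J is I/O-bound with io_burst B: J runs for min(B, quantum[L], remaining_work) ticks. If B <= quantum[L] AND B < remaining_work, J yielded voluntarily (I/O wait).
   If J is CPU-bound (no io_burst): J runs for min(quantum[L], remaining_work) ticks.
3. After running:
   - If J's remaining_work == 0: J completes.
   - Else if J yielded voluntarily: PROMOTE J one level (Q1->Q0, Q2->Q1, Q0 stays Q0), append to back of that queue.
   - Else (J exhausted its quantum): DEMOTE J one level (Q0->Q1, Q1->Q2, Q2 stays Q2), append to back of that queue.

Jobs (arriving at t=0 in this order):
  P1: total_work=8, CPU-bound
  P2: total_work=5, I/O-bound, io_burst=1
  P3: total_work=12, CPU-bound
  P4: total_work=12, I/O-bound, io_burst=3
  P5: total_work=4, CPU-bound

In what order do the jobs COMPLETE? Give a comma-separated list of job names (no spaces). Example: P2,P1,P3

Answer: P2,P1,P5,P4,P3

Derivation:
t=0-2: P1@Q0 runs 2, rem=6, quantum used, demote→Q1. Q0=[P2,P3,P4,P5] Q1=[P1] Q2=[]
t=2-3: P2@Q0 runs 1, rem=4, I/O yield, promote→Q0. Q0=[P3,P4,P5,P2] Q1=[P1] Q2=[]
t=3-5: P3@Q0 runs 2, rem=10, quantum used, demote→Q1. Q0=[P4,P5,P2] Q1=[P1,P3] Q2=[]
t=5-7: P4@Q0 runs 2, rem=10, quantum used, demote→Q1. Q0=[P5,P2] Q1=[P1,P3,P4] Q2=[]
t=7-9: P5@Q0 runs 2, rem=2, quantum used, demote→Q1. Q0=[P2] Q1=[P1,P3,P4,P5] Q2=[]
t=9-10: P2@Q0 runs 1, rem=3, I/O yield, promote→Q0. Q0=[P2] Q1=[P1,P3,P4,P5] Q2=[]
t=10-11: P2@Q0 runs 1, rem=2, I/O yield, promote→Q0. Q0=[P2] Q1=[P1,P3,P4,P5] Q2=[]
t=11-12: P2@Q0 runs 1, rem=1, I/O yield, promote→Q0. Q0=[P2] Q1=[P1,P3,P4,P5] Q2=[]
t=12-13: P2@Q0 runs 1, rem=0, completes. Q0=[] Q1=[P1,P3,P4,P5] Q2=[]
t=13-19: P1@Q1 runs 6, rem=0, completes. Q0=[] Q1=[P3,P4,P5] Q2=[]
t=19-25: P3@Q1 runs 6, rem=4, quantum used, demote→Q2. Q0=[] Q1=[P4,P5] Q2=[P3]
t=25-28: P4@Q1 runs 3, rem=7, I/O yield, promote→Q0. Q0=[P4] Q1=[P5] Q2=[P3]
t=28-30: P4@Q0 runs 2, rem=5, quantum used, demote→Q1. Q0=[] Q1=[P5,P4] Q2=[P3]
t=30-32: P5@Q1 runs 2, rem=0, completes. Q0=[] Q1=[P4] Q2=[P3]
t=32-35: P4@Q1 runs 3, rem=2, I/O yield, promote→Q0. Q0=[P4] Q1=[] Q2=[P3]
t=35-37: P4@Q0 runs 2, rem=0, completes. Q0=[] Q1=[] Q2=[P3]
t=37-41: P3@Q2 runs 4, rem=0, completes. Q0=[] Q1=[] Q2=[]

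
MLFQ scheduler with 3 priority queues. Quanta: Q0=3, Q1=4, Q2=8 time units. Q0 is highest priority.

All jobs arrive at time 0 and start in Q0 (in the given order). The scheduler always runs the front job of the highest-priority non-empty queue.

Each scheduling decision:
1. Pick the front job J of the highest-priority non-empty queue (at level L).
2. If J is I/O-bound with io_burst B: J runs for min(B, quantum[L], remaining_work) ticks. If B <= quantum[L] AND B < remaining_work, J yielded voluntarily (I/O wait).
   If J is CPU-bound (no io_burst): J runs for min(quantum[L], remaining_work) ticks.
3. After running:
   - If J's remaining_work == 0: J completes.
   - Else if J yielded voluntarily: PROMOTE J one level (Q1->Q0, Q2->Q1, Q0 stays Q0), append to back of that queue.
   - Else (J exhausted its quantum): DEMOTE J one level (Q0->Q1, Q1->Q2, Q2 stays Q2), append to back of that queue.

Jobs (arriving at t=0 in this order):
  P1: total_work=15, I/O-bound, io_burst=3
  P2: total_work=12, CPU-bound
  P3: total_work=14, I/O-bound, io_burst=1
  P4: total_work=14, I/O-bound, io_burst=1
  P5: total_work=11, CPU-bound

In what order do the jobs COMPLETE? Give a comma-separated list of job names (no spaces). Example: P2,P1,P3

t=0-3: P1@Q0 runs 3, rem=12, I/O yield, promote→Q0. Q0=[P2,P3,P4,P5,P1] Q1=[] Q2=[]
t=3-6: P2@Q0 runs 3, rem=9, quantum used, demote→Q1. Q0=[P3,P4,P5,P1] Q1=[P2] Q2=[]
t=6-7: P3@Q0 runs 1, rem=13, I/O yield, promote→Q0. Q0=[P4,P5,P1,P3] Q1=[P2] Q2=[]
t=7-8: P4@Q0 runs 1, rem=13, I/O yield, promote→Q0. Q0=[P5,P1,P3,P4] Q1=[P2] Q2=[]
t=8-11: P5@Q0 runs 3, rem=8, quantum used, demote→Q1. Q0=[P1,P3,P4] Q1=[P2,P5] Q2=[]
t=11-14: P1@Q0 runs 3, rem=9, I/O yield, promote→Q0. Q0=[P3,P4,P1] Q1=[P2,P5] Q2=[]
t=14-15: P3@Q0 runs 1, rem=12, I/O yield, promote→Q0. Q0=[P4,P1,P3] Q1=[P2,P5] Q2=[]
t=15-16: P4@Q0 runs 1, rem=12, I/O yield, promote→Q0. Q0=[P1,P3,P4] Q1=[P2,P5] Q2=[]
t=16-19: P1@Q0 runs 3, rem=6, I/O yield, promote→Q0. Q0=[P3,P4,P1] Q1=[P2,P5] Q2=[]
t=19-20: P3@Q0 runs 1, rem=11, I/O yield, promote→Q0. Q0=[P4,P1,P3] Q1=[P2,P5] Q2=[]
t=20-21: P4@Q0 runs 1, rem=11, I/O yield, promote→Q0. Q0=[P1,P3,P4] Q1=[P2,P5] Q2=[]
t=21-24: P1@Q0 runs 3, rem=3, I/O yield, promote→Q0. Q0=[P3,P4,P1] Q1=[P2,P5] Q2=[]
t=24-25: P3@Q0 runs 1, rem=10, I/O yield, promote→Q0. Q0=[P4,P1,P3] Q1=[P2,P5] Q2=[]
t=25-26: P4@Q0 runs 1, rem=10, I/O yield, promote→Q0. Q0=[P1,P3,P4] Q1=[P2,P5] Q2=[]
t=26-29: P1@Q0 runs 3, rem=0, completes. Q0=[P3,P4] Q1=[P2,P5] Q2=[]
t=29-30: P3@Q0 runs 1, rem=9, I/O yield, promote→Q0. Q0=[P4,P3] Q1=[P2,P5] Q2=[]
t=30-31: P4@Q0 runs 1, rem=9, I/O yield, promote→Q0. Q0=[P3,P4] Q1=[P2,P5] Q2=[]
t=31-32: P3@Q0 runs 1, rem=8, I/O yield, promote→Q0. Q0=[P4,P3] Q1=[P2,P5] Q2=[]
t=32-33: P4@Q0 runs 1, rem=8, I/O yield, promote→Q0. Q0=[P3,P4] Q1=[P2,P5] Q2=[]
t=33-34: P3@Q0 runs 1, rem=7, I/O yield, promote→Q0. Q0=[P4,P3] Q1=[P2,P5] Q2=[]
t=34-35: P4@Q0 runs 1, rem=7, I/O yield, promote→Q0. Q0=[P3,P4] Q1=[P2,P5] Q2=[]
t=35-36: P3@Q0 runs 1, rem=6, I/O yield, promote→Q0. Q0=[P4,P3] Q1=[P2,P5] Q2=[]
t=36-37: P4@Q0 runs 1, rem=6, I/O yield, promote→Q0. Q0=[P3,P4] Q1=[P2,P5] Q2=[]
t=37-38: P3@Q0 runs 1, rem=5, I/O yield, promote→Q0. Q0=[P4,P3] Q1=[P2,P5] Q2=[]
t=38-39: P4@Q0 runs 1, rem=5, I/O yield, promote→Q0. Q0=[P3,P4] Q1=[P2,P5] Q2=[]
t=39-40: P3@Q0 runs 1, rem=4, I/O yield, promote→Q0. Q0=[P4,P3] Q1=[P2,P5] Q2=[]
t=40-41: P4@Q0 runs 1, rem=4, I/O yield, promote→Q0. Q0=[P3,P4] Q1=[P2,P5] Q2=[]
t=41-42: P3@Q0 runs 1, rem=3, I/O yield, promote→Q0. Q0=[P4,P3] Q1=[P2,P5] Q2=[]
t=42-43: P4@Q0 runs 1, rem=3, I/O yield, promote→Q0. Q0=[P3,P4] Q1=[P2,P5] Q2=[]
t=43-44: P3@Q0 runs 1, rem=2, I/O yield, promote→Q0. Q0=[P4,P3] Q1=[P2,P5] Q2=[]
t=44-45: P4@Q0 runs 1, rem=2, I/O yield, promote→Q0. Q0=[P3,P4] Q1=[P2,P5] Q2=[]
t=45-46: P3@Q0 runs 1, rem=1, I/O yield, promote→Q0. Q0=[P4,P3] Q1=[P2,P5] Q2=[]
t=46-47: P4@Q0 runs 1, rem=1, I/O yield, promote→Q0. Q0=[P3,P4] Q1=[P2,P5] Q2=[]
t=47-48: P3@Q0 runs 1, rem=0, completes. Q0=[P4] Q1=[P2,P5] Q2=[]
t=48-49: P4@Q0 runs 1, rem=0, completes. Q0=[] Q1=[P2,P5] Q2=[]
t=49-53: P2@Q1 runs 4, rem=5, quantum used, demote→Q2. Q0=[] Q1=[P5] Q2=[P2]
t=53-57: P5@Q1 runs 4, rem=4, quantum used, demote→Q2. Q0=[] Q1=[] Q2=[P2,P5]
t=57-62: P2@Q2 runs 5, rem=0, completes. Q0=[] Q1=[] Q2=[P5]
t=62-66: P5@Q2 runs 4, rem=0, completes. Q0=[] Q1=[] Q2=[]

Answer: P1,P3,P4,P2,P5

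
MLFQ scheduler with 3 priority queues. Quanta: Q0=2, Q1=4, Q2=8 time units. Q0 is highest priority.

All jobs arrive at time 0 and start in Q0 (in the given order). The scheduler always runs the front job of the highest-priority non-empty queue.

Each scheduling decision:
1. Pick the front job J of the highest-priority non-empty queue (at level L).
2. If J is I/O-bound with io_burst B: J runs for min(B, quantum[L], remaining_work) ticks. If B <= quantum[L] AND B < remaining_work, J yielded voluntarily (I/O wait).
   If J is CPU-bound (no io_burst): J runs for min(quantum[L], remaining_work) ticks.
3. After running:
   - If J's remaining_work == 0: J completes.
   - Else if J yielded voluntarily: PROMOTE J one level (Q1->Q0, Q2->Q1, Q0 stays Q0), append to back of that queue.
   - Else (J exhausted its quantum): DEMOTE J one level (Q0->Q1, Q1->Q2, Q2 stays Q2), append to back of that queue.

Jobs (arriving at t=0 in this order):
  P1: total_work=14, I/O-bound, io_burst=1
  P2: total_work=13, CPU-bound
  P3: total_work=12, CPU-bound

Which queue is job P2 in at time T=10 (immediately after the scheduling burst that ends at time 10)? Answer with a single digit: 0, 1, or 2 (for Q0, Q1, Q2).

t=0-1: P1@Q0 runs 1, rem=13, I/O yield, promote→Q0. Q0=[P2,P3,P1] Q1=[] Q2=[]
t=1-3: P2@Q0 runs 2, rem=11, quantum used, demote→Q1. Q0=[P3,P1] Q1=[P2] Q2=[]
t=3-5: P3@Q0 runs 2, rem=10, quantum used, demote→Q1. Q0=[P1] Q1=[P2,P3] Q2=[]
t=5-6: P1@Q0 runs 1, rem=12, I/O yield, promote→Q0. Q0=[P1] Q1=[P2,P3] Q2=[]
t=6-7: P1@Q0 runs 1, rem=11, I/O yield, promote→Q0. Q0=[P1] Q1=[P2,P3] Q2=[]
t=7-8: P1@Q0 runs 1, rem=10, I/O yield, promote→Q0. Q0=[P1] Q1=[P2,P3] Q2=[]
t=8-9: P1@Q0 runs 1, rem=9, I/O yield, promote→Q0. Q0=[P1] Q1=[P2,P3] Q2=[]
t=9-10: P1@Q0 runs 1, rem=8, I/O yield, promote→Q0. Q0=[P1] Q1=[P2,P3] Q2=[]
t=10-11: P1@Q0 runs 1, rem=7, I/O yield, promote→Q0. Q0=[P1] Q1=[P2,P3] Q2=[]
t=11-12: P1@Q0 runs 1, rem=6, I/O yield, promote→Q0. Q0=[P1] Q1=[P2,P3] Q2=[]
t=12-13: P1@Q0 runs 1, rem=5, I/O yield, promote→Q0. Q0=[P1] Q1=[P2,P3] Q2=[]
t=13-14: P1@Q0 runs 1, rem=4, I/O yield, promote→Q0. Q0=[P1] Q1=[P2,P3] Q2=[]
t=14-15: P1@Q0 runs 1, rem=3, I/O yield, promote→Q0. Q0=[P1] Q1=[P2,P3] Q2=[]
t=15-16: P1@Q0 runs 1, rem=2, I/O yield, promote→Q0. Q0=[P1] Q1=[P2,P3] Q2=[]
t=16-17: P1@Q0 runs 1, rem=1, I/O yield, promote→Q0. Q0=[P1] Q1=[P2,P3] Q2=[]
t=17-18: P1@Q0 runs 1, rem=0, completes. Q0=[] Q1=[P2,P3] Q2=[]
t=18-22: P2@Q1 runs 4, rem=7, quantum used, demote→Q2. Q0=[] Q1=[P3] Q2=[P2]
t=22-26: P3@Q1 runs 4, rem=6, quantum used, demote→Q2. Q0=[] Q1=[] Q2=[P2,P3]
t=26-33: P2@Q2 runs 7, rem=0, completes. Q0=[] Q1=[] Q2=[P3]
t=33-39: P3@Q2 runs 6, rem=0, completes. Q0=[] Q1=[] Q2=[]

Answer: 1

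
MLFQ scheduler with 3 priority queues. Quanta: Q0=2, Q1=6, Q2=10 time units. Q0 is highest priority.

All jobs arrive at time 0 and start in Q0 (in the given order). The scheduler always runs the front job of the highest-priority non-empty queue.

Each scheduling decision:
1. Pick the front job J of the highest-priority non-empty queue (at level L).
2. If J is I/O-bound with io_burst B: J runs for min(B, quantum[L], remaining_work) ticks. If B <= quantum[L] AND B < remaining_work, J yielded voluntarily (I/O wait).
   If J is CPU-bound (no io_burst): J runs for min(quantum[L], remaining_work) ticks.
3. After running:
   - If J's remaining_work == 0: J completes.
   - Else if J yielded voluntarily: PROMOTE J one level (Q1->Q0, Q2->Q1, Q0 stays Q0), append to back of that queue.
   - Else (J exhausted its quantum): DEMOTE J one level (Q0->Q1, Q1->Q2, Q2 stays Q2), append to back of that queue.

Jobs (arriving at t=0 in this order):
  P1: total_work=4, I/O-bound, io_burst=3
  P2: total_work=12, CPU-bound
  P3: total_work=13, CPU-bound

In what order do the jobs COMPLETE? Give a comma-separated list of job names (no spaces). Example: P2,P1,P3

t=0-2: P1@Q0 runs 2, rem=2, quantum used, demote→Q1. Q0=[P2,P3] Q1=[P1] Q2=[]
t=2-4: P2@Q0 runs 2, rem=10, quantum used, demote→Q1. Q0=[P3] Q1=[P1,P2] Q2=[]
t=4-6: P3@Q0 runs 2, rem=11, quantum used, demote→Q1. Q0=[] Q1=[P1,P2,P3] Q2=[]
t=6-8: P1@Q1 runs 2, rem=0, completes. Q0=[] Q1=[P2,P3] Q2=[]
t=8-14: P2@Q1 runs 6, rem=4, quantum used, demote→Q2. Q0=[] Q1=[P3] Q2=[P2]
t=14-20: P3@Q1 runs 6, rem=5, quantum used, demote→Q2. Q0=[] Q1=[] Q2=[P2,P3]
t=20-24: P2@Q2 runs 4, rem=0, completes. Q0=[] Q1=[] Q2=[P3]
t=24-29: P3@Q2 runs 5, rem=0, completes. Q0=[] Q1=[] Q2=[]

Answer: P1,P2,P3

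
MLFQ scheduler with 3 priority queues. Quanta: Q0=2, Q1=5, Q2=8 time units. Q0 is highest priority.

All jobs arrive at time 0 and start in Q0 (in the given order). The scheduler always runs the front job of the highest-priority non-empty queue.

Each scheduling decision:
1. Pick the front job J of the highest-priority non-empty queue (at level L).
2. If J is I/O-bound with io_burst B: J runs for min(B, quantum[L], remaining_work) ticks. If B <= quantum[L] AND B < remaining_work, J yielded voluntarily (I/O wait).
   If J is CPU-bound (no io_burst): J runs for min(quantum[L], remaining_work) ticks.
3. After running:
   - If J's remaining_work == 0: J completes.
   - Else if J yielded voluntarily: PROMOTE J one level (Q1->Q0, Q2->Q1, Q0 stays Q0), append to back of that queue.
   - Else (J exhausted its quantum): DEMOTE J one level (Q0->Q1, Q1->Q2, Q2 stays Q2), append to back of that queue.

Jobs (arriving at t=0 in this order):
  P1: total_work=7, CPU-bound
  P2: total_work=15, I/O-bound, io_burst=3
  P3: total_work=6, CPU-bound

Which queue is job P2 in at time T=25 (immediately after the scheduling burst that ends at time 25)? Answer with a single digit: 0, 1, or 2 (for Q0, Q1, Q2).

t=0-2: P1@Q0 runs 2, rem=5, quantum used, demote→Q1. Q0=[P2,P3] Q1=[P1] Q2=[]
t=2-4: P2@Q0 runs 2, rem=13, quantum used, demote→Q1. Q0=[P3] Q1=[P1,P2] Q2=[]
t=4-6: P3@Q0 runs 2, rem=4, quantum used, demote→Q1. Q0=[] Q1=[P1,P2,P3] Q2=[]
t=6-11: P1@Q1 runs 5, rem=0, completes. Q0=[] Q1=[P2,P3] Q2=[]
t=11-14: P2@Q1 runs 3, rem=10, I/O yield, promote→Q0. Q0=[P2] Q1=[P3] Q2=[]
t=14-16: P2@Q0 runs 2, rem=8, quantum used, demote→Q1. Q0=[] Q1=[P3,P2] Q2=[]
t=16-20: P3@Q1 runs 4, rem=0, completes. Q0=[] Q1=[P2] Q2=[]
t=20-23: P2@Q1 runs 3, rem=5, I/O yield, promote→Q0. Q0=[P2] Q1=[] Q2=[]
t=23-25: P2@Q0 runs 2, rem=3, quantum used, demote→Q1. Q0=[] Q1=[P2] Q2=[]
t=25-28: P2@Q1 runs 3, rem=0, completes. Q0=[] Q1=[] Q2=[]

Answer: 1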